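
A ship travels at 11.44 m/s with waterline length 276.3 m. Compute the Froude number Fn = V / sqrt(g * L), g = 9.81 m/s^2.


Formula: Fn = V / sqrt(g * L)
Step 1 — g * L = 9.81 * 276.3 = 2710.503
Step 2 — sqrt(g * L) = sqrt(2710.503) = 52.062491
Step 3 — Fn = 11.44 / 52.062491 ≈ 0.21974 (5 s.f.)

0.21974


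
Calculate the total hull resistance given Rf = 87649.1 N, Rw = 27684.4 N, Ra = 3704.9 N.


Formula: Rt = Rf + Rw + Ra
Substituting: Rt = 87649.1 + 27684.4 + 3704.9
Result: Rt = 119038.4 N

119038.4 N


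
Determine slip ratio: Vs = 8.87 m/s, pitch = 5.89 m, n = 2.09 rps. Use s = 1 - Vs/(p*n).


Formula: s = 1 - Vs / (p * n)
Step 1 — p * n = 5.89 * 2.09 = 12.3101
Step 2 — Vs / (p*n) = 8.87 / 12.3101 = 0.720547 (6 d.p.)
Step 3 — s = 1 - 0.720547 = 0.279453

0.279453


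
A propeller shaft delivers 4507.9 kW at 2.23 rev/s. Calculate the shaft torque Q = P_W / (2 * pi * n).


Formula: Q = P_W / (2 * pi * n)
Step 1 — P_W = 4507.9 kW * 1000 = 4507900.0 W
Step 2 — 2 * pi * n = 2 * pi * 2.23 = 14.011503
Step 3 — Q = 4507900.0 / 14.011503 ≈ 321730 N·m (5 s.f.)

321730 N·m


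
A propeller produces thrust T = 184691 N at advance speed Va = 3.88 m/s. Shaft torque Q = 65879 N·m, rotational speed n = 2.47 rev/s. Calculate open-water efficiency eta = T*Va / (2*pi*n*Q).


Formula: eta = T * Va / (2 * pi * n * Q)
Step 1 — numerator = T * Va = 184691 * 3.88 = 716601.08
Step 2 — 2 * pi * n = 2 * pi * 2.47 = 15.519468
Step 3 — denominator = 15.519468 * 65879 = 1022407.03
Step 4 — eta = 716601.08 / 1022407.03 ≈ 0.70090 (5 s.f.)

0.70090


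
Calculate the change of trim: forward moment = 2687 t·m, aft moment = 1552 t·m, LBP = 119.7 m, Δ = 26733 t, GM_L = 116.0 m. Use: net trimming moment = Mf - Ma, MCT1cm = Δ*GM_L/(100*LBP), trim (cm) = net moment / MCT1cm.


Formula: net trimming moment = Mf - Ma; MCT1cm = Δ*GM_L/(100*LBP); trim = net moment / MCT1cm
Step 1 — net trimming moment = 2687 - 1552 = 1135 t·m
Step 2 — MCT1cm = 26733 * 116.0 / (100 * 119.7) = 259.0667 t·m/cm
Step 3 — trim = 1135 / 259.0667 ≈ 4.3811 cm (5 s.f.)

4.3811 cm


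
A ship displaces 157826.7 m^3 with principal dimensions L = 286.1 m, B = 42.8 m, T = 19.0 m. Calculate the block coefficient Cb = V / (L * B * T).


Formula: Cb = V / (L * B * T)
Step 1 — L * B * T = 286.1 * 42.8 * 19.0 = 232656.52 m^3
Step 2 — Cb = 157826.7 / 232656.52 ≈ 0.67837 (5 s.f.)

0.67837


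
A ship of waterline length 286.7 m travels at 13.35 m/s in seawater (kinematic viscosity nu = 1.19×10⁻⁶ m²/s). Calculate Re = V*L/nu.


Formula: Re = V * L / nu
Step 1 — V * L = 13.35 * 286.7 = 3827.445 m^2/s
Step 2 — Re = 3827.445 / 1.19e-6 = 3.22e+09

3.22e+09


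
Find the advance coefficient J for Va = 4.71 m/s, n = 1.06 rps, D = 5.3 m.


Formula: J = Va / (n * D)
Step 1 — n * D = 1.06 * 5.3 = 5.618
Step 2 — J = 4.71 / 5.618 ≈ 0.83838 (5 s.f.)

0.83838


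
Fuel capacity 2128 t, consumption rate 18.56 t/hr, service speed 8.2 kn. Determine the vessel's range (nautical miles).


Formula: endurance = fuel / rate; range = endurance * speed
Step 1 — endurance = 2128 / 18.56 = 114.6552 hours
Step 2 — range = 114.6552 * 8.2 ≈ 940.17 nautical miles (5 s.f.)

940.17 NM


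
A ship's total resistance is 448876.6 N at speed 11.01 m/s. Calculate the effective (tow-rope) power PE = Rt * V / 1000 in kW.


Formula: PE = Rt * V / 1000 (kW)
Step 1 — PE (W) = 448876.6 * 11.01 = 4942131.366 W
Step 2 — PE (kW) = 4942131.366 / 1000 ≈ 4942.1 kW (5 s.f.)

4942.1 kW


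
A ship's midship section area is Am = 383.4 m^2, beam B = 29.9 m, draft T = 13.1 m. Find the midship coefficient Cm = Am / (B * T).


Formula: Cm = Am / (B * T)
Step 1 — B * T = 29.9 * 13.1 = 391.69 m^2
Step 2 — Cm = 383.4 / 391.69 ≈ 0.97884 (5 s.f.)

0.97884


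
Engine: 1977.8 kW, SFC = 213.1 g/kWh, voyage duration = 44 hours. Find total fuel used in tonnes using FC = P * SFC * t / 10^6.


Formula: FC (tonnes) = P * SFC * t / 1,000,000
Step 1 — P * SFC * t = 1977.8 * 213.1 * 44 = 18544643.92 g
Step 2 — FC (tonnes) = 18544643.92 / 1,000,000 ≈ 18.545 tonnes (5 s.f.)

18.545 tonnes


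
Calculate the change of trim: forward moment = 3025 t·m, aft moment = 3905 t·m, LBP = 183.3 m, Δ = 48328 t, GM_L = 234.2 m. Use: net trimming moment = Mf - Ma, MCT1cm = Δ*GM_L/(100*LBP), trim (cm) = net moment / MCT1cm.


Formula: net trimming moment = Mf - Ma; MCT1cm = Δ*GM_L/(100*LBP); trim = net moment / MCT1cm
Step 1 — net trimming moment = 3025 - 3905 = -880 t·m
Step 2 — MCT1cm = 48328 * 234.2 / (100 * 183.3) = 617.4805 t·m/cm
Step 3 — trim = -880 / 617.4805 ≈ -1.4251 cm (5 s.f.)

-1.4251 cm


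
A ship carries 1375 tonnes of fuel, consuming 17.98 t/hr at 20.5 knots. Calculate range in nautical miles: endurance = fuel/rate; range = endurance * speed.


Formula: endurance = fuel / rate; range = endurance * speed
Step 1 — endurance = 1375 / 17.98 = 76.4739 hours
Step 2 — range = 76.4739 * 20.5 ≈ 1567.7 nautical miles (5 s.f.)

1567.7 NM


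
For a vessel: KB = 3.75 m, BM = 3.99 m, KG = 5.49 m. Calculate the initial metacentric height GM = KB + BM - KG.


Formula: GM = KB + BM - KG
Step 1 — KM = KB + BM = 3.75 + 3.99 = 7.74 m
Step 2 — GM = KM - KG = 7.74 - 5.49 = 2.25 m

2.25 m


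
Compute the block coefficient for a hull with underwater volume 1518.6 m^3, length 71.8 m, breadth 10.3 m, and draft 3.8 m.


Formula: Cb = V / (L * B * T)
Step 1 — L * B * T = 71.8 * 10.3 * 3.8 = 2810.252 m^3
Step 2 — Cb = 1518.6 / 2810.252 ≈ 0.54038 (5 s.f.)

0.54038


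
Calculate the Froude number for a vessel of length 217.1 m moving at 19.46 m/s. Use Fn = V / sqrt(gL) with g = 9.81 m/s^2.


Formula: Fn = V / sqrt(g * L)
Step 1 — g * L = 9.81 * 217.1 = 2129.751
Step 2 — sqrt(g * L) = sqrt(2129.751) = 46.149225
Step 3 — Fn = 19.46 / 46.149225 ≈ 0.42168 (5 s.f.)

0.42168


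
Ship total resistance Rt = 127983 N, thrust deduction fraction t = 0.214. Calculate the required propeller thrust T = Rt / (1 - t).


Formula: T = Rt / (1 - t)
Step 1 — (1 - t) = 1 - 0.214 = 0.786
Step 2 — T = 127983 / 0.786 ≈ 162830 N (5 s.f.)

162830 N


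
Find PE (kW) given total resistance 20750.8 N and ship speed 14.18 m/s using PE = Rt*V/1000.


Formula: PE = Rt * V / 1000 (kW)
Step 1 — PE (W) = 20750.8 * 14.18 = 294246.344 W
Step 2 — PE (kW) = 294246.344 / 1000 ≈ 294.25 kW (5 s.f.)

294.25 kW


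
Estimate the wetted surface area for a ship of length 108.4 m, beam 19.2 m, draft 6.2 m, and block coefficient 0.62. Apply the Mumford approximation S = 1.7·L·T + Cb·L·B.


Formula: S = 1.7*L*T + V/T with V = Cb*L*B*T, i.e. S = L * (1.7*T + Cb*B)
Step 1 — 1.7*T = 1.7 * 6.2 = 10.54 m
Step 2 — Cb*B = 0.62 * 19.2 = 11.904 m
Step 3 — 1.7*T + Cb*B = 10.54 + 11.904 = 22.444 m
Step 4 — S = 108.4 * 22.444 ≈ 2432.9 m^2 (5 s.f.)

2432.9 m^2


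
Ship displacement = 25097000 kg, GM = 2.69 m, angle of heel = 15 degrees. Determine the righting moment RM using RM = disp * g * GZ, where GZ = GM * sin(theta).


Formula: GZ = GM * sin(theta); RM = disp * g * GZ
Step 1 — GZ = 2.69 * sin(15°) = 2.69 * 0.258819 = 0.696223 m
Step 2 — RM = 25097000 * 9.81 * 0.696223 ≈ 171410000 N·m (5 s.f.)

171410000 N·m


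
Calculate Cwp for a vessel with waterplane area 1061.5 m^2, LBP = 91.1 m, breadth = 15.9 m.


Formula: Cwp = Aw / (L * B)
Step 1 — L * B = 91.1 * 15.9 = 1448.49 m^2
Step 2 — Cwp = 1061.5 / 1448.49 ≈ 0.73283 (5 s.f.)

0.73283


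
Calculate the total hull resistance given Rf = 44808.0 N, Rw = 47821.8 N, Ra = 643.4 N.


Formula: Rt = Rf + Rw + Ra
Substituting: Rt = 44808.0 + 47821.8 + 643.4
Result: Rt = 93273.2 N

93273.2 N


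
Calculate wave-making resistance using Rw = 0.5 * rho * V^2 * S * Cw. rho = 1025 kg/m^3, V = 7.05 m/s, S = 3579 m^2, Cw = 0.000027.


Formula: Rw = 0.5 * rho * V^2 * S * Cw
Step 1 — V^2 = 7.05^2 = 49.7025
Step 2 — 0.5 * rho * V^2 = 0.5 * 1025 * 49.7025 = 25472.53125
Step 3 — Rw = 25472.53125 * 3579 * 0.000027 ≈ 2461.5 N (5 s.f.)

2461.5 N


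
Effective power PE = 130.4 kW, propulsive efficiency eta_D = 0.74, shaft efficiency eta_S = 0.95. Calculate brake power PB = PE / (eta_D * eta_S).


Formula: PB = PE / (eta_D * eta_S)
Step 1 — combined efficiency = eta_D * eta_S = 0.74 * 0.95 = 0.703
Step 2 — PB = 130.4 / 0.703 ≈ 185.49 kW (5 s.f.)

185.49 kW


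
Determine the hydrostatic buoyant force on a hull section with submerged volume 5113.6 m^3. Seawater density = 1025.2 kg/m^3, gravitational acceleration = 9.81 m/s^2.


Formula: Fb = rho * g * V
Substituting: Fb = 1025.2 * 9.81 * 5113.6
Intermediate: 1025.2 * 9.81 = 10057.212
Result: Fb = 10057.212 * 5113.6 ≈ 51429000 N (5 s.f.)

51429000 N


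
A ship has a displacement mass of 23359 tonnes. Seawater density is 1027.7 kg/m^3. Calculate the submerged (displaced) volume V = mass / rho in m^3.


Formula: V = mass / rho
Step 1 — convert tonnes to kg: 23359 t * 1000 = 23359000 kg
Step 2 — V = 23359000 / 1027.7 ≈ 22729 m^3 (5 s.f.)

22729 m^3


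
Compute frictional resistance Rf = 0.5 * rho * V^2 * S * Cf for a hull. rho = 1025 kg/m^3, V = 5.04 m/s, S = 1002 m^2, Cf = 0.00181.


Formula: Rf = 0.5 * rho * V^2 * S * Cf
Step 1 — V^2 = 5.04^2 = 25.4016
Step 2 — 0.5 * rho * V^2 = 0.5 * 1025 * 25.4016 = 13018.32
Step 3 — Rf = 13018.32 * 1002 * 0.00181 ≈ 23610 N (5 s.f.)

23610 N


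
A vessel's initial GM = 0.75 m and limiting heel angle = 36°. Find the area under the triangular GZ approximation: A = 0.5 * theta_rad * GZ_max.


Formula: GZ_max = GM * sin(theta); Area = 0.5 * theta_rad * GZ_max
Step 1 — GZ_max = 0.75 * sin(36°) = 0.75 * 0.587785 = 0.440839 m
Step 2 — theta_rad = 36 * pi/180 = 0.628319 rad
Step 3 — Area = 0.5 * 0.628319 * 0.440839 ≈ 0.13849 m·rad (5 s.f.)

0.13849 m·rad


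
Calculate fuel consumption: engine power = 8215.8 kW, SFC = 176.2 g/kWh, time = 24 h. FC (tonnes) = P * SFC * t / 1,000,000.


Formula: FC (tonnes) = P * SFC * t / 1,000,000
Step 1 — P * SFC * t = 8215.8 * 176.2 * 24 = 34742975.04 g
Step 2 — FC (tonnes) = 34742975.04 / 1,000,000 ≈ 34.743 tonnes (5 s.f.)

34.743 tonnes


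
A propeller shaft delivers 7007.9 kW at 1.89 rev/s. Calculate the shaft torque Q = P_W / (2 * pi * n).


Formula: Q = P_W / (2 * pi * n)
Step 1 — P_W = 7007.9 kW * 1000 = 7007900.0 W
Step 2 — 2 * pi * n = 2 * pi * 1.89 = 11.87522
Step 3 — Q = 7007900.0 / 11.87522 ≈ 590130 N·m (5 s.f.)

590130 N·m


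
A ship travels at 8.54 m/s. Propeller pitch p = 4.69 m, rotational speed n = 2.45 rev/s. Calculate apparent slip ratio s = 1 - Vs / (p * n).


Formula: s = 1 - Vs / (p * n)
Step 1 — p * n = 4.69 * 2.45 = 11.4905
Step 2 — Vs / (p*n) = 8.54 / 11.4905 = 0.743223 (6 d.p.)
Step 3 — s = 1 - 0.743223 = 0.256777

0.256777


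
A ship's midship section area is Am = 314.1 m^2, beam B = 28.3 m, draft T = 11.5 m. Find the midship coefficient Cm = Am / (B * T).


Formula: Cm = Am / (B * T)
Step 1 — B * T = 28.3 * 11.5 = 325.45 m^2
Step 2 — Cm = 314.1 / 325.45 ≈ 0.96513 (5 s.f.)

0.96513


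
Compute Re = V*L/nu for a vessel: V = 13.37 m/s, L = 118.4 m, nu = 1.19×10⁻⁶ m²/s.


Formula: Re = V * L / nu
Step 1 — V * L = 13.37 * 118.4 = 1583.008 m^2/s
Step 2 — Re = 1583.008 / 1.19e-6 = 1.33e+09

1.33e+09


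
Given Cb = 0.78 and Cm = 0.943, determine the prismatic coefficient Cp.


Formula: Cp = Cb / Cm
Substituting: Cp = 0.78 / 0.943
Result: Cp ≈ 0.82715 (5 s.f.)

0.82715


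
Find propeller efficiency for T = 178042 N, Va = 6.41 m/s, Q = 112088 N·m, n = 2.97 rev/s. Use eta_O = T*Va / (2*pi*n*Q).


Formula: eta = T * Va / (2 * pi * n * Q)
Step 1 — numerator = T * Va = 178042 * 6.41 = 1141249.22
Step 2 — 2 * pi * n = 2 * pi * 2.97 = 18.66106
Step 3 — denominator = 18.66106 * 112088 = 2091680.89
Step 4 — eta = 1141249.22 / 2091680.89 ≈ 0.54561 (5 s.f.)

0.54561


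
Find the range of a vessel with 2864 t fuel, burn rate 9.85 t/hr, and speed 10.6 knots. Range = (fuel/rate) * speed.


Formula: endurance = fuel / rate; range = endurance * speed
Step 1 — endurance = 2864 / 9.85 = 290.7614 hours
Step 2 — range = 290.7614 * 10.6 ≈ 3082.1 nautical miles (5 s.f.)

3082.1 NM


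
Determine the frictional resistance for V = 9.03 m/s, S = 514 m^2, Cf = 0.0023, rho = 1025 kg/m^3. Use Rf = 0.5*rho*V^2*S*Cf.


Formula: Rf = 0.5 * rho * V^2 * S * Cf
Step 1 — V^2 = 9.03^2 = 81.5409
Step 2 — 0.5 * rho * V^2 = 0.5 * 1025 * 81.5409 = 41789.71125
Step 3 — Rf = 41789.71125 * 514 * 0.0023 ≈ 49404 N (5 s.f.)

49404 N


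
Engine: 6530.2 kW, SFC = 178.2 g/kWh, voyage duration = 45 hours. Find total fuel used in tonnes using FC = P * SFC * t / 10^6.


Formula: FC (tonnes) = P * SFC * t / 1,000,000
Step 1 — P * SFC * t = 6530.2 * 178.2 * 45 = 52365673.8 g
Step 2 — FC (tonnes) = 52365673.8 / 1,000,000 ≈ 52.366 tonnes (5 s.f.)

52.366 tonnes


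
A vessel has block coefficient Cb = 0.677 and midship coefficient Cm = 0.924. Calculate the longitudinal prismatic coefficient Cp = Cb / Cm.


Formula: Cp = Cb / Cm
Substituting: Cp = 0.677 / 0.924
Result: Cp ≈ 0.73268 (5 s.f.)

0.73268


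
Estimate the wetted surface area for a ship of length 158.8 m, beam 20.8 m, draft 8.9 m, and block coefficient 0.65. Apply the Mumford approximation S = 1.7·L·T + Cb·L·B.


Formula: S = 1.7*L*T + V/T with V = Cb*L*B*T, i.e. S = L * (1.7*T + Cb*B)
Step 1 — 1.7*T = 1.7 * 8.9 = 15.13 m
Step 2 — Cb*B = 0.65 * 20.8 = 13.52 m
Step 3 — 1.7*T + Cb*B = 15.13 + 13.52 = 28.65 m
Step 4 — S = 158.8 * 28.65 ≈ 4549.6 m^2 (5 s.f.)

4549.6 m^2


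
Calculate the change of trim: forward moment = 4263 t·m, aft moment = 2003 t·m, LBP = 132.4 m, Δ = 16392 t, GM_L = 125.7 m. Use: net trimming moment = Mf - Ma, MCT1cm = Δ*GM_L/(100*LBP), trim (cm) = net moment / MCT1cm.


Formula: net trimming moment = Mf - Ma; MCT1cm = Δ*GM_L/(100*LBP); trim = net moment / MCT1cm
Step 1 — net trimming moment = 4263 - 2003 = 2260 t·m
Step 2 — MCT1cm = 16392 * 125.7 / (100 * 132.4) = 155.625 t·m/cm
Step 3 — trim = 2260 / 155.625 ≈ 14.522 cm (5 s.f.)

14.522 cm


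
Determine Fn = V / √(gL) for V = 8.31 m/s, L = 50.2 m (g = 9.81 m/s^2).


Formula: Fn = V / sqrt(g * L)
Step 1 — g * L = 9.81 * 50.2 = 492.462
Step 2 — sqrt(g * L) = sqrt(492.462) = 22.191485
Step 3 — Fn = 8.31 / 22.191485 ≈ 0.37447 (5 s.f.)

0.37447


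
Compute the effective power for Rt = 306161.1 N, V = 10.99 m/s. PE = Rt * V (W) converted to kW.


Formula: PE = Rt * V / 1000 (kW)
Step 1 — PE (W) = 306161.1 * 10.99 = 3364710.489 W
Step 2 — PE (kW) = 3364710.489 / 1000 ≈ 3364.7 kW (5 s.f.)

3364.7 kW


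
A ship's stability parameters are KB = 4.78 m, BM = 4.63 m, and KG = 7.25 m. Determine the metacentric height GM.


Formula: GM = KB + BM - KG
Step 1 — KM = KB + BM = 4.78 + 4.63 = 9.41 m
Step 2 — GM = KM - KG = 9.41 - 7.25 = 2.16 m

2.16 m


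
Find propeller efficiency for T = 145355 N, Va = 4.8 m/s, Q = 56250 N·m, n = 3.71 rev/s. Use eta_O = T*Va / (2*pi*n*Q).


Formula: eta = T * Va / (2 * pi * n * Q)
Step 1 — numerator = T * Va = 145355 * 4.8 = 697704.0
Step 2 — 2 * pi * n = 2 * pi * 3.71 = 23.310617
Step 3 — denominator = 23.310617 * 56250 = 1311222.21
Step 4 — eta = 697704.0 / 1311222.21 ≈ 0.53210 (5 s.f.)

0.53210


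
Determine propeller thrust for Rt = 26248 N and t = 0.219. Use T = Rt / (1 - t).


Formula: T = Rt / (1 - t)
Step 1 — (1 - t) = 1 - 0.219 = 0.781
Step 2 — T = 26248 / 0.781 ≈ 33608 N (5 s.f.)

33608 N


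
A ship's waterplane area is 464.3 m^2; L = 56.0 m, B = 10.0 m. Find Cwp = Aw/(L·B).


Formula: Cwp = Aw / (L * B)
Step 1 — L * B = 56.0 * 10.0 = 560.0 m^2
Step 2 — Cwp = 464.3 / 560.0 ≈ 0.82911 (5 s.f.)

0.82911


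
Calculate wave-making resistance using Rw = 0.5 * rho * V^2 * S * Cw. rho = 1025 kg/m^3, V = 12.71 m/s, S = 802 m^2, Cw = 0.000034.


Formula: Rw = 0.5 * rho * V^2 * S * Cw
Step 1 — V^2 = 12.71^2 = 161.5441
Step 2 — 0.5 * rho * V^2 = 0.5 * 1025 * 161.5441 = 82791.35125
Step 3 — Rw = 82791.35125 * 802 * 0.000034 ≈ 2257.6 N (5 s.f.)

2257.6 N


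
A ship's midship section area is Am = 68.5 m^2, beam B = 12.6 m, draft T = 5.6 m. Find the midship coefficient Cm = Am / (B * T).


Formula: Cm = Am / (B * T)
Step 1 — B * T = 12.6 * 5.6 = 70.56 m^2
Step 2 — Cm = 68.5 / 70.56 ≈ 0.97080 (5 s.f.)

0.97080


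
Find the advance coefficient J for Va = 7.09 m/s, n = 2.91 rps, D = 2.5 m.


Formula: J = Va / (n * D)
Step 1 — n * D = 2.91 * 2.5 = 7.275
Step 2 — J = 7.09 / 7.275 ≈ 0.97457 (5 s.f.)

0.97457


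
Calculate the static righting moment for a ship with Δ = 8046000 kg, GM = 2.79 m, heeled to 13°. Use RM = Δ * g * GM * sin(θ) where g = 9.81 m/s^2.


Formula: GZ = GM * sin(theta); RM = disp * g * GZ
Step 1 — GZ = 2.79 * sin(13°) = 2.79 * 0.224951 = 0.627613 m
Step 2 — RM = 8046000 * 9.81 * 0.627613 ≈ 49538000 N·m (5 s.f.)

49538000 N·m


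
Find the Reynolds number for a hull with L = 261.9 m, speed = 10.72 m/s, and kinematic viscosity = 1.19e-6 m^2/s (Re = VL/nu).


Formula: Re = V * L / nu
Step 1 — V * L = 10.72 * 261.9 = 2807.568 m^2/s
Step 2 — Re = 2807.568 / 1.19e-6 = 2.36e+09

2.36e+09


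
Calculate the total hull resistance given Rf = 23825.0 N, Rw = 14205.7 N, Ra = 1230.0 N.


Formula: Rt = Rf + Rw + Ra
Substituting: Rt = 23825.0 + 14205.7 + 1230.0
Result: Rt = 39260.7 N

39260.7 N


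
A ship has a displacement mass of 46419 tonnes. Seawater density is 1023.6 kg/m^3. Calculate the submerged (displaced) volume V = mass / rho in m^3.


Formula: V = mass / rho
Step 1 — convert tonnes to kg: 46419 t * 1000 = 46419000 kg
Step 2 — V = 46419000 / 1023.6 ≈ 45349 m^3 (5 s.f.)

45349 m^3


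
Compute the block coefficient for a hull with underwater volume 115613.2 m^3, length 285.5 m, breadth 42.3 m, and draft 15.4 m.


Formula: Cb = V / (L * B * T)
Step 1 — L * B * T = 285.5 * 42.3 * 15.4 = 185980.41 m^3
Step 2 — Cb = 115613.2 / 185980.41 ≈ 0.62164 (5 s.f.)

0.62164


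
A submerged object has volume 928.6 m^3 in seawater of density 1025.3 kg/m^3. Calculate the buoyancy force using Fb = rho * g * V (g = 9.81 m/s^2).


Formula: Fb = rho * g * V
Substituting: Fb = 1025.3 * 9.81 * 928.6
Intermediate: 1025.3 * 9.81 = 10058.193
Result: Fb = 10058.193 * 928.6 ≈ 9340000 N (5 s.f.)

9340000 N


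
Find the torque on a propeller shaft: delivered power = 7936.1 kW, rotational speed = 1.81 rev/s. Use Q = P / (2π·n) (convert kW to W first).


Formula: Q = P_W / (2 * pi * n)
Step 1 — P_W = 7936.1 kW * 1000 = 7936100.0 W
Step 2 — 2 * pi * n = 2 * pi * 1.81 = 11.372565
Step 3 — Q = 7936100.0 / 11.372565 ≈ 697830 N·m (5 s.f.)

697830 N·m


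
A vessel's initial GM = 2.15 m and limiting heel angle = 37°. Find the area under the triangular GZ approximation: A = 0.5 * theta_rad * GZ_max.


Formula: GZ_max = GM * sin(theta); Area = 0.5 * theta_rad * GZ_max
Step 1 — GZ_max = 2.15 * sin(37°) = 2.15 * 0.601815 = 1.293902 m
Step 2 — theta_rad = 37 * pi/180 = 0.645772 rad
Step 3 — Area = 0.5 * 0.645772 * 1.293902 ≈ 0.41778 m·rad (5 s.f.)

0.41778 m·rad


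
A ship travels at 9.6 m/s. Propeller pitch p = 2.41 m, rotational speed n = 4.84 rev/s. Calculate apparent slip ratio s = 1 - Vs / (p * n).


Formula: s = 1 - Vs / (p * n)
Step 1 — p * n = 2.41 * 4.84 = 11.6644
Step 2 — Vs / (p*n) = 9.6 / 11.6644 = 0.823017 (6 d.p.)
Step 3 — s = 1 - 0.823017 = 0.176983

0.176983


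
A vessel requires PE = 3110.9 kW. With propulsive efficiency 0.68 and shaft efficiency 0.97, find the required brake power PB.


Formula: PB = PE / (eta_D * eta_S)
Step 1 — combined efficiency = eta_D * eta_S = 0.68 * 0.97 = 0.6596
Step 2 — PB = 3110.9 / 0.6596 ≈ 4716.3 kW (5 s.f.)

4716.3 kW


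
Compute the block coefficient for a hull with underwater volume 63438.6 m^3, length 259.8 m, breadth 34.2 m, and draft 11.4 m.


Formula: Cb = V / (L * B * T)
Step 1 — L * B * T = 259.8 * 34.2 * 11.4 = 101290.824 m^3
Step 2 — Cb = 63438.6 / 101290.824 ≈ 0.62630 (5 s.f.)

0.62630


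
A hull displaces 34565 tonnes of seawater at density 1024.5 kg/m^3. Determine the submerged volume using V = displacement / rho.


Formula: V = mass / rho
Step 1 — convert tonnes to kg: 34565 t * 1000 = 34565000 kg
Step 2 — V = 34565000 / 1024.5 ≈ 33738 m^3 (5 s.f.)

33738 m^3


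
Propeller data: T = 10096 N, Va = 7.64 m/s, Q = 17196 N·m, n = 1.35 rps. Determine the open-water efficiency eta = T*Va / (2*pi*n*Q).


Formula: eta = T * Va / (2 * pi * n * Q)
Step 1 — numerator = T * Va = 10096 * 7.64 = 77133.44
Step 2 — 2 * pi * n = 2 * pi * 1.35 = 8.4823
Step 3 — denominator = 8.4823 * 17196 = 145861.63
Step 4 — eta = 77133.44 / 145861.63 ≈ 0.52881 (5 s.f.)

0.52881


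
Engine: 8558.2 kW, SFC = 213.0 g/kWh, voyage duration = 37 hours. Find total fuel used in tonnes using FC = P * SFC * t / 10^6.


Formula: FC (tonnes) = P * SFC * t / 1,000,000
Step 1 — P * SFC * t = 8558.2 * 213.0 * 37 = 67447174.2 g
Step 2 — FC (tonnes) = 67447174.2 / 1,000,000 ≈ 67.447 tonnes (5 s.f.)

67.447 tonnes


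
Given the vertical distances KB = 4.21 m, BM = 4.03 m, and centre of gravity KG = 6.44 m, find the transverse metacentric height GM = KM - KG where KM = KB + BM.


Formula: GM = KB + BM - KG
Step 1 — KM = KB + BM = 4.21 + 4.03 = 8.24 m
Step 2 — GM = KM - KG = 8.24 - 6.44 = 1.8 m

1.8 m


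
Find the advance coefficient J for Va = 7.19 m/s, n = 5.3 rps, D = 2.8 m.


Formula: J = Va / (n * D)
Step 1 — n * D = 5.3 * 2.8 = 14.84
Step 2 — J = 7.19 / 14.84 ≈ 0.48450 (5 s.f.)

0.48450


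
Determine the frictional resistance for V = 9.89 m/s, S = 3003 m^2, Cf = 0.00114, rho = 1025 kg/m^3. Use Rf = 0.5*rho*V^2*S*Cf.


Formula: Rf = 0.5 * rho * V^2 * S * Cf
Step 1 — V^2 = 9.89^2 = 97.8121
Step 2 — 0.5 * rho * V^2 = 0.5 * 1025 * 97.8121 = 50128.70125
Step 3 — Rf = 50128.70125 * 3003 * 0.00114 ≈ 171610 N (5 s.f.)

171610 N


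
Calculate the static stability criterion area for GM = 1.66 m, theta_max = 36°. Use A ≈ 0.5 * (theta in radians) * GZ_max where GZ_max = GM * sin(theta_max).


Formula: GZ_max = GM * sin(theta); Area = 0.5 * theta_rad * GZ_max
Step 1 — GZ_max = 1.66 * sin(36°) = 1.66 * 0.587785 = 0.975723 m
Step 2 — theta_rad = 36 * pi/180 = 0.628319 rad
Step 3 — Area = 0.5 * 0.628319 * 0.975723 ≈ 0.30653 m·rad (5 s.f.)

0.30653 m·rad


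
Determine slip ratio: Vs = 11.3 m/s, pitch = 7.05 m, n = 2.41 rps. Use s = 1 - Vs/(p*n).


Formula: s = 1 - Vs / (p * n)
Step 1 — p * n = 7.05 * 2.41 = 16.9905
Step 2 — Vs / (p*n) = 11.3 / 16.9905 = 0.665078 (6 d.p.)
Step 3 — s = 1 - 0.665078 = 0.334922

0.334922


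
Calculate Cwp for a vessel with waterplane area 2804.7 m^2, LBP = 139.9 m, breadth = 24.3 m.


Formula: Cwp = Aw / (L * B)
Step 1 — L * B = 139.9 * 24.3 = 3399.57 m^2
Step 2 — Cwp = 2804.7 / 3399.57 ≈ 0.82502 (5 s.f.)

0.82502


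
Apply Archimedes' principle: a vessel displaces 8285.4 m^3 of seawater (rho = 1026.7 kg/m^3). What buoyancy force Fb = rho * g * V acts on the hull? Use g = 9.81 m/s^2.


Formula: Fb = rho * g * V
Substituting: Fb = 1026.7 * 9.81 * 8285.4
Intermediate: 1026.7 * 9.81 = 10071.927
Result: Fb = 10071.927 * 8285.4 ≈ 83450000 N (5 s.f.)

83450000 N


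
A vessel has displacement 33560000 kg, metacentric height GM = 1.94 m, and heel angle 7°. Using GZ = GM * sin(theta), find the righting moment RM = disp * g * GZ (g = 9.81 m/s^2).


Formula: GZ = GM * sin(theta); RM = disp * g * GZ
Step 1 — GZ = 1.94 * sin(7°) = 1.94 * 0.121869 = 0.236426 m
Step 2 — RM = 33560000 * 9.81 * 0.236426 ≈ 77837000 N·m (5 s.f.)

77837000 N·m


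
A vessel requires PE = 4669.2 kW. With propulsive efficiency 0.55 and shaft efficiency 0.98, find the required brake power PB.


Formula: PB = PE / (eta_D * eta_S)
Step 1 — combined efficiency = eta_D * eta_S = 0.55 * 0.98 = 0.539
Step 2 — PB = 4669.2 / 0.539 ≈ 8662.7 kW (5 s.f.)

8662.7 kW


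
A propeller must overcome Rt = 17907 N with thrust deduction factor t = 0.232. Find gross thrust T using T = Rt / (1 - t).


Formula: T = Rt / (1 - t)
Step 1 — (1 - t) = 1 - 0.232 = 0.768
Step 2 — T = 17907 / 0.768 ≈ 23316 N (5 s.f.)

23316 N


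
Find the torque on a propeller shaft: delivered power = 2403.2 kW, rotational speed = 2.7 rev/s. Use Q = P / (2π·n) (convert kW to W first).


Formula: Q = P_W / (2 * pi * n)
Step 1 — P_W = 2403.2 kW * 1000 = 2403200.0 W
Step 2 — 2 * pi * n = 2 * pi * 2.7 = 16.9646
Step 3 — Q = 2403200.0 / 16.9646 ≈ 141660 N·m (5 s.f.)

141660 N·m


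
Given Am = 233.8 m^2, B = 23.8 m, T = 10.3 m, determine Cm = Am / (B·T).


Formula: Cm = Am / (B * T)
Step 1 — B * T = 23.8 * 10.3 = 245.14 m^2
Step 2 — Cm = 233.8 / 245.14 ≈ 0.95374 (5 s.f.)

0.95374


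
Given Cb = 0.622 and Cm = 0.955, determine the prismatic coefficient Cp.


Formula: Cp = Cb / Cm
Substituting: Cp = 0.622 / 0.955
Result: Cp ≈ 0.65131 (5 s.f.)

0.65131


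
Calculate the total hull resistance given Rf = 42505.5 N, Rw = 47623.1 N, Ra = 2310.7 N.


Formula: Rt = Rf + Rw + Ra
Substituting: Rt = 42505.5 + 47623.1 + 2310.7
Result: Rt = 92439.3 N

92439.3 N


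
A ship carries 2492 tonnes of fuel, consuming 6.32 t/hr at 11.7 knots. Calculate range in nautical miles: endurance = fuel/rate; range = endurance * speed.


Formula: endurance = fuel / rate; range = endurance * speed
Step 1 — endurance = 2492 / 6.32 = 394.3038 hours
Step 2 — range = 394.3038 * 11.7 ≈ 4613.4 nautical miles (5 s.f.)

4613.4 NM


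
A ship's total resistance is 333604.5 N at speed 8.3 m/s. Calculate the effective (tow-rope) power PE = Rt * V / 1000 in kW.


Formula: PE = Rt * V / 1000 (kW)
Step 1 — PE (W) = 333604.5 * 8.3 = 2768917.35 W
Step 2 — PE (kW) = 2768917.35 / 1000 ≈ 2768.9 kW (5 s.f.)

2768.9 kW


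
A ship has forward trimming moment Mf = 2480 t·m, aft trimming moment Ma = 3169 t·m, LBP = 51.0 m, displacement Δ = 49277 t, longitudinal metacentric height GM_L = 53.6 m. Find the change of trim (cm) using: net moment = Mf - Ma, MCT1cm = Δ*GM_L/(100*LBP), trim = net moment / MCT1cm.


Formula: net trimming moment = Mf - Ma; MCT1cm = Δ*GM_L/(100*LBP); trim = net moment / MCT1cm
Step 1 — net trimming moment = 2480 - 3169 = -689 t·m
Step 2 — MCT1cm = 49277 * 53.6 / (100 * 51.0) = 517.8916 t·m/cm
Step 3 — trim = -689 / 517.8916 ≈ -1.3304 cm (5 s.f.)

-1.3304 cm


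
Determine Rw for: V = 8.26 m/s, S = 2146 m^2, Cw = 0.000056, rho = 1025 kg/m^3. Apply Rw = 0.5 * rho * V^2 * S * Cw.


Formula: Rw = 0.5 * rho * V^2 * S * Cw
Step 1 — V^2 = 8.26^2 = 68.2276
Step 2 — 0.5 * rho * V^2 = 0.5 * 1025 * 68.2276 = 34966.645
Step 3 — Rw = 34966.645 * 2146 * 0.000056 ≈ 4202.2 N (5 s.f.)

4202.2 N


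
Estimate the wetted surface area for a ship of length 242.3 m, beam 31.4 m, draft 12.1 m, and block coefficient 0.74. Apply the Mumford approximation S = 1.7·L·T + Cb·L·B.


Formula: S = 1.7*L*T + V/T with V = Cb*L*B*T, i.e. S = L * (1.7*T + Cb*B)
Step 1 — 1.7*T = 1.7 * 12.1 = 20.57 m
Step 2 — Cb*B = 0.74 * 31.4 = 23.236 m
Step 3 — 1.7*T + Cb*B = 20.57 + 23.236 = 43.806 m
Step 4 — S = 242.3 * 43.806 ≈ 10614 m^2 (5 s.f.)

10614 m^2


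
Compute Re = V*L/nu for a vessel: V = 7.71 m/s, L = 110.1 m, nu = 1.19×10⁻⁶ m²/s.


Formula: Re = V * L / nu
Step 1 — V * L = 7.71 * 110.1 = 848.871 m^2/s
Step 2 — Re = 848.871 / 1.19e-6 = 7.13e+08

7.13e+08


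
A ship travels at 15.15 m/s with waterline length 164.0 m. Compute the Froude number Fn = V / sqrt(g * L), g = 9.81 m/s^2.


Formula: Fn = V / sqrt(g * L)
Step 1 — g * L = 9.81 * 164.0 = 1608.84
Step 2 — sqrt(g * L) = sqrt(1608.84) = 40.110348
Step 3 — Fn = 15.15 / 40.110348 ≈ 0.37771 (5 s.f.)

0.37771


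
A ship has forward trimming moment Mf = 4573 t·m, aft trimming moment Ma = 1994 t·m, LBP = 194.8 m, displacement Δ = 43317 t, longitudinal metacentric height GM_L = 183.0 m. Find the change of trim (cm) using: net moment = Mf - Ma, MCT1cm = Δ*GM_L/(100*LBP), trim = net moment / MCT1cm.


Formula: net trimming moment = Mf - Ma; MCT1cm = Δ*GM_L/(100*LBP); trim = net moment / MCT1cm
Step 1 — net trimming moment = 4573 - 1994 = 2579 t·m
Step 2 — MCT1cm = 43317 * 183.0 / (100 * 194.8) = 406.9307 t·m/cm
Step 3 — trim = 2579 / 406.9307 ≈ 6.3377 cm (5 s.f.)

6.3377 cm


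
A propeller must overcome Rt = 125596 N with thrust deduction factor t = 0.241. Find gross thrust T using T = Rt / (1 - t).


Formula: T = Rt / (1 - t)
Step 1 — (1 - t) = 1 - 0.241 = 0.759
Step 2 — T = 125596 / 0.759 ≈ 165480 N (5 s.f.)

165480 N


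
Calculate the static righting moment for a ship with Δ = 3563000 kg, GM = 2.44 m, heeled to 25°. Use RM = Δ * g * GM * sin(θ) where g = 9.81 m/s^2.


Formula: GZ = GM * sin(theta); RM = disp * g * GZ
Step 1 — GZ = 2.44 * sin(25°) = 2.44 * 0.422618 = 1.031188 m
Step 2 — RM = 3563000 * 9.81 * 1.031188 ≈ 36043000 N·m (5 s.f.)

36043000 N·m


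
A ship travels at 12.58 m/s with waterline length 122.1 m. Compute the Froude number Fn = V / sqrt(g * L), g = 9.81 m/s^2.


Formula: Fn = V / sqrt(g * L)
Step 1 — g * L = 9.81 * 122.1 = 1197.801
Step 2 — sqrt(g * L) = sqrt(1197.801) = 34.609262
Step 3 — Fn = 12.58 / 34.609262 ≈ 0.36349 (5 s.f.)

0.36349


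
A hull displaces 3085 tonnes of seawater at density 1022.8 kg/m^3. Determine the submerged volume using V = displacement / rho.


Formula: V = mass / rho
Step 1 — convert tonnes to kg: 3085 t * 1000 = 3085000 kg
Step 2 — V = 3085000 / 1022.8 ≈ 3016.2 m^3 (5 s.f.)

3016.2 m^3


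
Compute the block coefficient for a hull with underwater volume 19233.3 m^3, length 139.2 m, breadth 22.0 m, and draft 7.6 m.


Formula: Cb = V / (L * B * T)
Step 1 — L * B * T = 139.2 * 22.0 * 7.6 = 23274.24 m^3
Step 2 — Cb = 19233.3 / 23274.24 ≈ 0.82638 (5 s.f.)

0.82638


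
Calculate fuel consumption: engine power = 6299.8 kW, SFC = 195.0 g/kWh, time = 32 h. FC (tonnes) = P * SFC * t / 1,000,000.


Formula: FC (tonnes) = P * SFC * t / 1,000,000
Step 1 — P * SFC * t = 6299.8 * 195.0 * 32 = 39310752.0 g
Step 2 — FC (tonnes) = 39310752.0 / 1,000,000 ≈ 39.311 tonnes (5 s.f.)

39.311 tonnes


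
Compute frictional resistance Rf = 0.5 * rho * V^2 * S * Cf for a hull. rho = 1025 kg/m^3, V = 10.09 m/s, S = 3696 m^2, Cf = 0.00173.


Formula: Rf = 0.5 * rho * V^2 * S * Cf
Step 1 — V^2 = 10.09^2 = 101.8081
Step 2 — 0.5 * rho * V^2 = 0.5 * 1025 * 101.8081 = 52176.65125
Step 3 — Rf = 52176.65125 * 3696 * 0.00173 ≈ 333620 N (5 s.f.)

333620 N


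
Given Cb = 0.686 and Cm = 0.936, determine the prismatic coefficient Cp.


Formula: Cp = Cb / Cm
Substituting: Cp = 0.686 / 0.936
Result: Cp ≈ 0.73291 (5 s.f.)

0.73291


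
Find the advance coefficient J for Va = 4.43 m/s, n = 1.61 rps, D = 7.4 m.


Formula: J = Va / (n * D)
Step 1 — n * D = 1.61 * 7.4 = 11.914
Step 2 — J = 4.43 / 11.914 ≈ 0.37183 (5 s.f.)

0.37183


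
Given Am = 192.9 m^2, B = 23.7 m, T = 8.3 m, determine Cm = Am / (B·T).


Formula: Cm = Am / (B * T)
Step 1 — B * T = 23.7 * 8.3 = 196.71 m^2
Step 2 — Cm = 192.9 / 196.71 ≈ 0.98063 (5 s.f.)

0.98063


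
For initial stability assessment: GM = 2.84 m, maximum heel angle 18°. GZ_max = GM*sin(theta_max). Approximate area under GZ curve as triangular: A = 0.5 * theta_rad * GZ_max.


Formula: GZ_max = GM * sin(theta); Area = 0.5 * theta_rad * GZ_max
Step 1 — GZ_max = 2.84 * sin(18°) = 2.84 * 0.309017 = 0.877608 m
Step 2 — theta_rad = 18 * pi/180 = 0.314159 rad
Step 3 — Area = 0.5 * 0.314159 * 0.877608 ≈ 0.13785 m·rad (5 s.f.)

0.13785 m·rad


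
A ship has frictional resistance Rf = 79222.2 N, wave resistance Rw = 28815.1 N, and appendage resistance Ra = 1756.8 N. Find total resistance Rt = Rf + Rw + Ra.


Formula: Rt = Rf + Rw + Ra
Substituting: Rt = 79222.2 + 28815.1 + 1756.8
Result: Rt = 109794.1 N

109794.1 N


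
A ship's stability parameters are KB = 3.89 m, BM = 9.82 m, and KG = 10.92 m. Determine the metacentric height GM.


Formula: GM = KB + BM - KG
Step 1 — KM = KB + BM = 3.89 + 9.82 = 13.71 m
Step 2 — GM = KM - KG = 13.71 - 10.92 = 2.79 m

2.79 m


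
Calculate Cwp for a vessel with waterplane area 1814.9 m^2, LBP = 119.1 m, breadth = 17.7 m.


Formula: Cwp = Aw / (L * B)
Step 1 — L * B = 119.1 * 17.7 = 2108.07 m^2
Step 2 — Cwp = 1814.9 / 2108.07 ≈ 0.86093 (5 s.f.)

0.86093


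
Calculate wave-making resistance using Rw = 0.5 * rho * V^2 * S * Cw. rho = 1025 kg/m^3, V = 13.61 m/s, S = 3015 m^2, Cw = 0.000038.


Formula: Rw = 0.5 * rho * V^2 * S * Cw
Step 1 — V^2 = 13.61^2 = 185.2321
Step 2 — 0.5 * rho * V^2 = 0.5 * 1025 * 185.2321 = 94931.45125
Step 3 — Rw = 94931.45125 * 3015 * 0.000038 ≈ 10876 N (5 s.f.)

10876 N


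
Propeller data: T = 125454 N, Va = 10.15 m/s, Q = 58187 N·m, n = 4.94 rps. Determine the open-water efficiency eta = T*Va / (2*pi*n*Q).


Formula: eta = T * Va / (2 * pi * n * Q)
Step 1 — numerator = T * Va = 125454 * 10.15 = 1273358.1
Step 2 — 2 * pi * n = 2 * pi * 4.94 = 31.038935
Step 3 — denominator = 31.038935 * 58187 = 1806062.51
Step 4 — eta = 1273358.1 / 1806062.51 ≈ 0.70505 (5 s.f.)

0.70505


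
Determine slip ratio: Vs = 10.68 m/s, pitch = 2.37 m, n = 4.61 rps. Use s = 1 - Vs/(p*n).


Formula: s = 1 - Vs / (p * n)
Step 1 — p * n = 2.37 * 4.61 = 10.9257
Step 2 — Vs / (p*n) = 10.68 / 10.9257 = 0.977512 (6 d.p.)
Step 3 — s = 1 - 0.977512 = 0.022488

0.022488


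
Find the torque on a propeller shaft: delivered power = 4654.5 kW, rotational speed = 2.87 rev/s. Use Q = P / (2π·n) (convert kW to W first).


Formula: Q = P_W / (2 * pi * n)
Step 1 — P_W = 4654.5 kW * 1000 = 4654500.0 W
Step 2 — 2 * pi * n = 2 * pi * 2.87 = 18.032742
Step 3 — Q = 4654500.0 / 18.032742 ≈ 258110 N·m (5 s.f.)

258110 N·m


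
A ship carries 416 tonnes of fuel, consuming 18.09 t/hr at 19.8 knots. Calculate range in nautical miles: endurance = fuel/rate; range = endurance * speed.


Formula: endurance = fuel / rate; range = endurance * speed
Step 1 — endurance = 416 / 18.09 = 22.9961 hours
Step 2 — range = 22.9961 * 19.8 ≈ 455.32 nautical miles (5 s.f.)

455.32 NM


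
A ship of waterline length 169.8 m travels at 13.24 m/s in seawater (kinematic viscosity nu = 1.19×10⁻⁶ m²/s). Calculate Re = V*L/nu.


Formula: Re = V * L / nu
Step 1 — V * L = 13.24 * 169.8 = 2248.152 m^2/s
Step 2 — Re = 2248.152 / 1.19e-6 = 1.89e+09

1.89e+09


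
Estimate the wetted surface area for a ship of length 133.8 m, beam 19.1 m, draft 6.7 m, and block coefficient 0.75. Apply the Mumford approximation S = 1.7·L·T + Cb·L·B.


Formula: S = 1.7*L*T + V/T with V = Cb*L*B*T, i.e. S = L * (1.7*T + Cb*B)
Step 1 — 1.7*T = 1.7 * 6.7 = 11.39 m
Step 2 — Cb*B = 0.75 * 19.1 = 14.325 m
Step 3 — 1.7*T + Cb*B = 11.39 + 14.325 = 25.715 m
Step 4 — S = 133.8 * 25.715 ≈ 3440.7 m^2 (5 s.f.)

3440.7 m^2


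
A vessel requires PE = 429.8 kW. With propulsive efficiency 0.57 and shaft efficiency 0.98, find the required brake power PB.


Formula: PB = PE / (eta_D * eta_S)
Step 1 — combined efficiency = eta_D * eta_S = 0.57 * 0.98 = 0.5586
Step 2 — PB = 429.8 / 0.5586 ≈ 769.42 kW (5 s.f.)

769.42 kW


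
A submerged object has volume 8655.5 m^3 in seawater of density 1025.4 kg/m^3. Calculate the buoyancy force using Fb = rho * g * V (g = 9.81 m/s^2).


Formula: Fb = rho * g * V
Substituting: Fb = 1025.4 * 9.81 * 8655.5
Intermediate: 1025.4 * 9.81 = 10059.174
Result: Fb = 10059.174 * 8655.5 ≈ 87067000 N (5 s.f.)

87067000 N


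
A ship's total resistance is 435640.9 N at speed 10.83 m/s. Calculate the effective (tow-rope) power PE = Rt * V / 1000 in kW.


Formula: PE = Rt * V / 1000 (kW)
Step 1 — PE (W) = 435640.9 * 10.83 = 4717990.947 W
Step 2 — PE (kW) = 4717990.947 / 1000 ≈ 4718.0 kW (5 s.f.)

4718.0 kW


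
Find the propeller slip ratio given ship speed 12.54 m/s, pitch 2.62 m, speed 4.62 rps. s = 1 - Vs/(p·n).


Formula: s = 1 - Vs / (p * n)
Step 1 — p * n = 2.62 * 4.62 = 12.1044
Step 2 — Vs / (p*n) = 12.54 / 12.1044 = 1.035987 (6 d.p.)
Step 3 — s = 1 - 1.035987 = -0.035987

-0.035987


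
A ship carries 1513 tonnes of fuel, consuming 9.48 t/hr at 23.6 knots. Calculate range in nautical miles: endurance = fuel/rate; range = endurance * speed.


Formula: endurance = fuel / rate; range = endurance * speed
Step 1 — endurance = 1513 / 9.48 = 159.5992 hours
Step 2 — range = 159.5992 * 23.6 ≈ 3766.5 nautical miles (5 s.f.)

3766.5 NM


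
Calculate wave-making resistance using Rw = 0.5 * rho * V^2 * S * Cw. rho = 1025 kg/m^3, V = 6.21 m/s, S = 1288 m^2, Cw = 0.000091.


Formula: Rw = 0.5 * rho * V^2 * S * Cw
Step 1 — V^2 = 6.21^2 = 38.5641
Step 2 — 0.5 * rho * V^2 = 0.5 * 1025 * 38.5641 = 19764.10125
Step 3 — Rw = 19764.10125 * 1288 * 0.000091 ≈ 2316.5 N (5 s.f.)

2316.5 N


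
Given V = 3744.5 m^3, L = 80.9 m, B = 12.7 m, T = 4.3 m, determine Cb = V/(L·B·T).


Formula: Cb = V / (L * B * T)
Step 1 — L * B * T = 80.9 * 12.7 * 4.3 = 4417.949 m^3
Step 2 — Cb = 3744.5 / 4417.949 ≈ 0.84757 (5 s.f.)

0.84757


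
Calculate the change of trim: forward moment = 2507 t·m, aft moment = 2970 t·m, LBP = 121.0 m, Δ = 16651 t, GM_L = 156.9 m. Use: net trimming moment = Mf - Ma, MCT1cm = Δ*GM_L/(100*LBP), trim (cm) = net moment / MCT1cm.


Formula: net trimming moment = Mf - Ma; MCT1cm = Δ*GM_L/(100*LBP); trim = net moment / MCT1cm
Step 1 — net trimming moment = 2507 - 2970 = -463 t·m
Step 2 — MCT1cm = 16651 * 156.9 / (100 * 121.0) = 215.9126 t·m/cm
Step 3 — trim = -463 / 215.9126 ≈ -2.1444 cm (5 s.f.)

-2.1444 cm


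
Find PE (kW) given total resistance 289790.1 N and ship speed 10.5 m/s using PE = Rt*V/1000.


Formula: PE = Rt * V / 1000 (kW)
Step 1 — PE (W) = 289790.1 * 10.5 = 3042796.05 W
Step 2 — PE (kW) = 3042796.05 / 1000 ≈ 3042.8 kW (5 s.f.)

3042.8 kW


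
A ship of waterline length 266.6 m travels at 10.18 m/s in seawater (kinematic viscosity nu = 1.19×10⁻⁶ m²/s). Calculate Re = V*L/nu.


Formula: Re = V * L / nu
Step 1 — V * L = 10.18 * 266.6 = 2713.988 m^2/s
Step 2 — Re = 2713.988 / 1.19e-6 = 2.28e+09

2.28e+09


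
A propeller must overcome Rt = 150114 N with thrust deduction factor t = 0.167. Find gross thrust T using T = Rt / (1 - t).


Formula: T = Rt / (1 - t)
Step 1 — (1 - t) = 1 - 0.167 = 0.833
Step 2 — T = 150114 / 0.833 ≈ 180210 N (5 s.f.)

180210 N


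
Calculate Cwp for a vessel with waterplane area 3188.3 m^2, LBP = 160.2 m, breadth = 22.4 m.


Formula: Cwp = Aw / (L * B)
Step 1 — L * B = 160.2 * 22.4 = 3588.48 m^2
Step 2 — Cwp = 3188.3 / 3588.48 ≈ 0.88848 (5 s.f.)

0.88848


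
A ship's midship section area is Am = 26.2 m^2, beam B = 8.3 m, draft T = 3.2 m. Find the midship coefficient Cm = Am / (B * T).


Formula: Cm = Am / (B * T)
Step 1 — B * T = 8.3 * 3.2 = 26.56 m^2
Step 2 — Cm = 26.2 / 26.56 ≈ 0.98645 (5 s.f.)

0.98645


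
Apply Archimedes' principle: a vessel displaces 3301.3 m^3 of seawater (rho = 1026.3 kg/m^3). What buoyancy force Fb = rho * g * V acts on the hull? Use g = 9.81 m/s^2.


Formula: Fb = rho * g * V
Substituting: Fb = 1026.3 * 9.81 * 3301.3
Intermediate: 1026.3 * 9.81 = 10068.003
Result: Fb = 10068.003 * 3301.3 ≈ 33237000 N (5 s.f.)

33237000 N


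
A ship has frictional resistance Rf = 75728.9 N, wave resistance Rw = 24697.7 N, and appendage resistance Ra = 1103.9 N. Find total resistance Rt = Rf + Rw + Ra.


Formula: Rt = Rf + Rw + Ra
Substituting: Rt = 75728.9 + 24697.7 + 1103.9
Result: Rt = 101530.5 N

101530.5 N


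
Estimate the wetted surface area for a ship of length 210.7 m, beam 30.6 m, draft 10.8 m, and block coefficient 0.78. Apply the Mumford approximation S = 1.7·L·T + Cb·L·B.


Formula: S = 1.7*L*T + V/T with V = Cb*L*B*T, i.e. S = L * (1.7*T + Cb*B)
Step 1 — 1.7*T = 1.7 * 10.8 = 18.36 m
Step 2 — Cb*B = 0.78 * 30.6 = 23.868 m
Step 3 — 1.7*T + Cb*B = 18.36 + 23.868 = 42.228 m
Step 4 — S = 210.7 * 42.228 ≈ 8897.4 m^2 (5 s.f.)

8897.4 m^2
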